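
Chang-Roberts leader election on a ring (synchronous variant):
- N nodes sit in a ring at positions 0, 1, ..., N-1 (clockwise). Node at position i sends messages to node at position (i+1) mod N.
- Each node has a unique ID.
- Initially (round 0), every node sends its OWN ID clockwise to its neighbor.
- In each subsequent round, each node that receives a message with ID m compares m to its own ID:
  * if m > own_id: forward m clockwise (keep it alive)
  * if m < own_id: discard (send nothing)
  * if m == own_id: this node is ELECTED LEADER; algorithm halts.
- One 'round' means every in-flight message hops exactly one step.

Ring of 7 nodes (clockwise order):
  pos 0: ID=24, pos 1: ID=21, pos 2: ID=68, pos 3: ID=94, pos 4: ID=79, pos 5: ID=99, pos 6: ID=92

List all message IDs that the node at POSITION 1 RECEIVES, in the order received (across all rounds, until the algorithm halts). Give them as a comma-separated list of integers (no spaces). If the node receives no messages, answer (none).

Answer: 24,92,99

Derivation:
Round 1: pos1(id21) recv 24: fwd; pos2(id68) recv 21: drop; pos3(id94) recv 68: drop; pos4(id79) recv 94: fwd; pos5(id99) recv 79: drop; pos6(id92) recv 99: fwd; pos0(id24) recv 92: fwd
Round 2: pos2(id68) recv 24: drop; pos5(id99) recv 94: drop; pos0(id24) recv 99: fwd; pos1(id21) recv 92: fwd
Round 3: pos1(id21) recv 99: fwd; pos2(id68) recv 92: fwd
Round 4: pos2(id68) recv 99: fwd; pos3(id94) recv 92: drop
Round 5: pos3(id94) recv 99: fwd
Round 6: pos4(id79) recv 99: fwd
Round 7: pos5(id99) recv 99: ELECTED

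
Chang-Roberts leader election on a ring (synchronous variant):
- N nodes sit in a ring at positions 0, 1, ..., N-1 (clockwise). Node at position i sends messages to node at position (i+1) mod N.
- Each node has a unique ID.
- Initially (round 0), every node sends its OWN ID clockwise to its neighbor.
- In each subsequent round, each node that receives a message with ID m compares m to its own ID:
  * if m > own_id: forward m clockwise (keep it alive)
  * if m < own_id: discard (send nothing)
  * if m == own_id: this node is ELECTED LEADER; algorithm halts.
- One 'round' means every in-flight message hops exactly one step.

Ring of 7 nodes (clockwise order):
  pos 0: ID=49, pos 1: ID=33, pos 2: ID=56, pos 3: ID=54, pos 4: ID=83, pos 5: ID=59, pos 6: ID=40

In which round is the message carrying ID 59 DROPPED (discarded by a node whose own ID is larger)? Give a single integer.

Answer: 6

Derivation:
Round 1: pos1(id33) recv 49: fwd; pos2(id56) recv 33: drop; pos3(id54) recv 56: fwd; pos4(id83) recv 54: drop; pos5(id59) recv 83: fwd; pos6(id40) recv 59: fwd; pos0(id49) recv 40: drop
Round 2: pos2(id56) recv 49: drop; pos4(id83) recv 56: drop; pos6(id40) recv 83: fwd; pos0(id49) recv 59: fwd
Round 3: pos0(id49) recv 83: fwd; pos1(id33) recv 59: fwd
Round 4: pos1(id33) recv 83: fwd; pos2(id56) recv 59: fwd
Round 5: pos2(id56) recv 83: fwd; pos3(id54) recv 59: fwd
Round 6: pos3(id54) recv 83: fwd; pos4(id83) recv 59: drop
Round 7: pos4(id83) recv 83: ELECTED
Message ID 59 originates at pos 5; dropped at pos 4 in round 6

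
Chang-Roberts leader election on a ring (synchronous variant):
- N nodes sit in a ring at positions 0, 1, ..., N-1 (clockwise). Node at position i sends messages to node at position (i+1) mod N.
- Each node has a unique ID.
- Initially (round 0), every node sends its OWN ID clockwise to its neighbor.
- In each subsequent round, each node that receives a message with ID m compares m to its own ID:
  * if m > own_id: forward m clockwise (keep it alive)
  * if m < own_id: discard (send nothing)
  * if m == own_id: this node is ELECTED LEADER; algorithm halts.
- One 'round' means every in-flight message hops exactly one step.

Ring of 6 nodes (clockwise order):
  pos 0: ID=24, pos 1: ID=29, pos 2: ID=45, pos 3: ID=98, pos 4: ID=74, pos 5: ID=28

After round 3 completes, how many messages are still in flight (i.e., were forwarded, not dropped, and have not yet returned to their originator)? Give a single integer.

Round 1: pos1(id29) recv 24: drop; pos2(id45) recv 29: drop; pos3(id98) recv 45: drop; pos4(id74) recv 98: fwd; pos5(id28) recv 74: fwd; pos0(id24) recv 28: fwd
Round 2: pos5(id28) recv 98: fwd; pos0(id24) recv 74: fwd; pos1(id29) recv 28: drop
Round 3: pos0(id24) recv 98: fwd; pos1(id29) recv 74: fwd
After round 3: 2 messages still in flight

Answer: 2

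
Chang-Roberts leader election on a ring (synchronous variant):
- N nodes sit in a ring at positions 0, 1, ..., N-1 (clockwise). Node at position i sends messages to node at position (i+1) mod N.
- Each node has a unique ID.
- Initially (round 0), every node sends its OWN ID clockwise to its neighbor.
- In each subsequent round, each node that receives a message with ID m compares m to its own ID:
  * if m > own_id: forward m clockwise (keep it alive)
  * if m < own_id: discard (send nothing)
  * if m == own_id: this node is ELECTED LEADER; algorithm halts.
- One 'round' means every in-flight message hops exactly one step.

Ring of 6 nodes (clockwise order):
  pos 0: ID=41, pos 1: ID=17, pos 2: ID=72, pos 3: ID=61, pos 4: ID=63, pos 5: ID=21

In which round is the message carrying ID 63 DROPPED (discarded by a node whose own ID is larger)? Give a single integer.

Answer: 4

Derivation:
Round 1: pos1(id17) recv 41: fwd; pos2(id72) recv 17: drop; pos3(id61) recv 72: fwd; pos4(id63) recv 61: drop; pos5(id21) recv 63: fwd; pos0(id41) recv 21: drop
Round 2: pos2(id72) recv 41: drop; pos4(id63) recv 72: fwd; pos0(id41) recv 63: fwd
Round 3: pos5(id21) recv 72: fwd; pos1(id17) recv 63: fwd
Round 4: pos0(id41) recv 72: fwd; pos2(id72) recv 63: drop
Round 5: pos1(id17) recv 72: fwd
Round 6: pos2(id72) recv 72: ELECTED
Message ID 63 originates at pos 4; dropped at pos 2 in round 4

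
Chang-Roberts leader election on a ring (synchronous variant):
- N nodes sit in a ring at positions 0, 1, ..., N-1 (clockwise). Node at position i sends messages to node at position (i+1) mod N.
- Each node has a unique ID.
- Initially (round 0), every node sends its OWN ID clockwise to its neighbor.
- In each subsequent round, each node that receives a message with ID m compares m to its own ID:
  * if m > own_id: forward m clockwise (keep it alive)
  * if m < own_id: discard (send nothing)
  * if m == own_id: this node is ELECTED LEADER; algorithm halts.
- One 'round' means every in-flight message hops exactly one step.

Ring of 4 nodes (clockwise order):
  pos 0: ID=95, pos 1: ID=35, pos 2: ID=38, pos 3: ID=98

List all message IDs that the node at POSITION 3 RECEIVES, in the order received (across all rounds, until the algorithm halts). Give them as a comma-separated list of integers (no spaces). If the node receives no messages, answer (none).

Answer: 38,95,98

Derivation:
Round 1: pos1(id35) recv 95: fwd; pos2(id38) recv 35: drop; pos3(id98) recv 38: drop; pos0(id95) recv 98: fwd
Round 2: pos2(id38) recv 95: fwd; pos1(id35) recv 98: fwd
Round 3: pos3(id98) recv 95: drop; pos2(id38) recv 98: fwd
Round 4: pos3(id98) recv 98: ELECTED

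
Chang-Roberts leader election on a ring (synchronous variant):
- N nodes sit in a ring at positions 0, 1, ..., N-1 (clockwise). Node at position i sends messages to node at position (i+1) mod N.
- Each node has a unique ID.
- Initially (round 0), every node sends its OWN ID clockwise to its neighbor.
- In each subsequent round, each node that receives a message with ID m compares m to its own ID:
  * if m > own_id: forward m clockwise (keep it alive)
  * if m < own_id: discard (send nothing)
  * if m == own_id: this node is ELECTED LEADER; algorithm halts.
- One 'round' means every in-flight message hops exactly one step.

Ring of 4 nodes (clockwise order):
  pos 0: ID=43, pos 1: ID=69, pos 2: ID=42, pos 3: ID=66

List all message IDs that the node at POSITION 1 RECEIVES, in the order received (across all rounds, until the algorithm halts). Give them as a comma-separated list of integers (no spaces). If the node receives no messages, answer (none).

Round 1: pos1(id69) recv 43: drop; pos2(id42) recv 69: fwd; pos3(id66) recv 42: drop; pos0(id43) recv 66: fwd
Round 2: pos3(id66) recv 69: fwd; pos1(id69) recv 66: drop
Round 3: pos0(id43) recv 69: fwd
Round 4: pos1(id69) recv 69: ELECTED

Answer: 43,66,69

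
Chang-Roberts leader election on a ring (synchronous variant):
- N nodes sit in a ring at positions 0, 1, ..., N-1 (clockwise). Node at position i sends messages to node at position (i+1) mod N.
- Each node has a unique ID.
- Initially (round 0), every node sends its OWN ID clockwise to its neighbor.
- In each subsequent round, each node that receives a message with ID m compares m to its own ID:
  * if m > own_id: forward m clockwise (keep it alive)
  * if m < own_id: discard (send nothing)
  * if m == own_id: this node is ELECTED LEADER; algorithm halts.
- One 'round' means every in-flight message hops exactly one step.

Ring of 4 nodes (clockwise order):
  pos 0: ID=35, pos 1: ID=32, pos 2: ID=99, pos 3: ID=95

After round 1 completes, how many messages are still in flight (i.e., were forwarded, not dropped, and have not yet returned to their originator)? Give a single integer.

Answer: 3

Derivation:
Round 1: pos1(id32) recv 35: fwd; pos2(id99) recv 32: drop; pos3(id95) recv 99: fwd; pos0(id35) recv 95: fwd
After round 1: 3 messages still in flight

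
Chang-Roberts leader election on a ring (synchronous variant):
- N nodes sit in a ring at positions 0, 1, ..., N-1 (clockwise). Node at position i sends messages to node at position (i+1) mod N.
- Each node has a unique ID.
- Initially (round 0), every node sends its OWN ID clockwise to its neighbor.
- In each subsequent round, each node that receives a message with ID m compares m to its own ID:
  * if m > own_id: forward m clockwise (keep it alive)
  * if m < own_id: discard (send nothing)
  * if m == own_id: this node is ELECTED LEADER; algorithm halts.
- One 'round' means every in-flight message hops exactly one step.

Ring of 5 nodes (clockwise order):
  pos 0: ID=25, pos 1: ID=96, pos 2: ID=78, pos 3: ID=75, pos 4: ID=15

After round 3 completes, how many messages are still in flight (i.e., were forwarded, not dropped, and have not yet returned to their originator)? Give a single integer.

Round 1: pos1(id96) recv 25: drop; pos2(id78) recv 96: fwd; pos3(id75) recv 78: fwd; pos4(id15) recv 75: fwd; pos0(id25) recv 15: drop
Round 2: pos3(id75) recv 96: fwd; pos4(id15) recv 78: fwd; pos0(id25) recv 75: fwd
Round 3: pos4(id15) recv 96: fwd; pos0(id25) recv 78: fwd; pos1(id96) recv 75: drop
After round 3: 2 messages still in flight

Answer: 2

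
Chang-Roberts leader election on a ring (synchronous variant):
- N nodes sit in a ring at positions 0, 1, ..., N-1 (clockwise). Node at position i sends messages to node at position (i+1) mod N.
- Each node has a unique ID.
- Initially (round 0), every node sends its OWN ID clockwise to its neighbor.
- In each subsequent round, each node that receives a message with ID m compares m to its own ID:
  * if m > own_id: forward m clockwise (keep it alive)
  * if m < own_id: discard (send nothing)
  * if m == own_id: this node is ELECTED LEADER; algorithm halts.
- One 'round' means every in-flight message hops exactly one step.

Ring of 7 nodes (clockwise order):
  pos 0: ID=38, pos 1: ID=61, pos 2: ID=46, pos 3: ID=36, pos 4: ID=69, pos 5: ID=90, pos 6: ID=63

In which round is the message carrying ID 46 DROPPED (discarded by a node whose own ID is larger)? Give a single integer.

Answer: 2

Derivation:
Round 1: pos1(id61) recv 38: drop; pos2(id46) recv 61: fwd; pos3(id36) recv 46: fwd; pos4(id69) recv 36: drop; pos5(id90) recv 69: drop; pos6(id63) recv 90: fwd; pos0(id38) recv 63: fwd
Round 2: pos3(id36) recv 61: fwd; pos4(id69) recv 46: drop; pos0(id38) recv 90: fwd; pos1(id61) recv 63: fwd
Round 3: pos4(id69) recv 61: drop; pos1(id61) recv 90: fwd; pos2(id46) recv 63: fwd
Round 4: pos2(id46) recv 90: fwd; pos3(id36) recv 63: fwd
Round 5: pos3(id36) recv 90: fwd; pos4(id69) recv 63: drop
Round 6: pos4(id69) recv 90: fwd
Round 7: pos5(id90) recv 90: ELECTED
Message ID 46 originates at pos 2; dropped at pos 4 in round 2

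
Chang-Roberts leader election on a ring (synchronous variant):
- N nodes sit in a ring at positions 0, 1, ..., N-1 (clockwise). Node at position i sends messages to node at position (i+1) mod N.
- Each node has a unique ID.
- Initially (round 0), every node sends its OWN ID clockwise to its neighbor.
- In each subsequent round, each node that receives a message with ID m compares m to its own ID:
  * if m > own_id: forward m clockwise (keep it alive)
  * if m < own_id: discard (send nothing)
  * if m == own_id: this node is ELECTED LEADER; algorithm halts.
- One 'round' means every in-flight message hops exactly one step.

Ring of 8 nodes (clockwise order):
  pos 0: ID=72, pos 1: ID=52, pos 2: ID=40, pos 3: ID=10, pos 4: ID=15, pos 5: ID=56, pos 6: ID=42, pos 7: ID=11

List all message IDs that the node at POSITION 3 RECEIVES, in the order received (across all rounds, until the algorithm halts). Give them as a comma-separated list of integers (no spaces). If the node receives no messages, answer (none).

Answer: 40,52,72

Derivation:
Round 1: pos1(id52) recv 72: fwd; pos2(id40) recv 52: fwd; pos3(id10) recv 40: fwd; pos4(id15) recv 10: drop; pos5(id56) recv 15: drop; pos6(id42) recv 56: fwd; pos7(id11) recv 42: fwd; pos0(id72) recv 11: drop
Round 2: pos2(id40) recv 72: fwd; pos3(id10) recv 52: fwd; pos4(id15) recv 40: fwd; pos7(id11) recv 56: fwd; pos0(id72) recv 42: drop
Round 3: pos3(id10) recv 72: fwd; pos4(id15) recv 52: fwd; pos5(id56) recv 40: drop; pos0(id72) recv 56: drop
Round 4: pos4(id15) recv 72: fwd; pos5(id56) recv 52: drop
Round 5: pos5(id56) recv 72: fwd
Round 6: pos6(id42) recv 72: fwd
Round 7: pos7(id11) recv 72: fwd
Round 8: pos0(id72) recv 72: ELECTED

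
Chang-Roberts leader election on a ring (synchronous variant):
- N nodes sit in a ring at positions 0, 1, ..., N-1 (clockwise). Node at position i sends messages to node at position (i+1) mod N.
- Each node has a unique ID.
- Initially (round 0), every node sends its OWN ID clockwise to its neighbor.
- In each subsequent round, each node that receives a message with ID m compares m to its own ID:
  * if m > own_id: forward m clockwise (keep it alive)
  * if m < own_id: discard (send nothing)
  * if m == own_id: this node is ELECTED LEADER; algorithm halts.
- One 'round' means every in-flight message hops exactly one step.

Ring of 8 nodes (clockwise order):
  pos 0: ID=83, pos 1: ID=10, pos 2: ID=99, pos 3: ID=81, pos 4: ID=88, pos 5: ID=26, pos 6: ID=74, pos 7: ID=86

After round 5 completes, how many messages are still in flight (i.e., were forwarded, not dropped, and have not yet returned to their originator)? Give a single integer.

Round 1: pos1(id10) recv 83: fwd; pos2(id99) recv 10: drop; pos3(id81) recv 99: fwd; pos4(id88) recv 81: drop; pos5(id26) recv 88: fwd; pos6(id74) recv 26: drop; pos7(id86) recv 74: drop; pos0(id83) recv 86: fwd
Round 2: pos2(id99) recv 83: drop; pos4(id88) recv 99: fwd; pos6(id74) recv 88: fwd; pos1(id10) recv 86: fwd
Round 3: pos5(id26) recv 99: fwd; pos7(id86) recv 88: fwd; pos2(id99) recv 86: drop
Round 4: pos6(id74) recv 99: fwd; pos0(id83) recv 88: fwd
Round 5: pos7(id86) recv 99: fwd; pos1(id10) recv 88: fwd
After round 5: 2 messages still in flight

Answer: 2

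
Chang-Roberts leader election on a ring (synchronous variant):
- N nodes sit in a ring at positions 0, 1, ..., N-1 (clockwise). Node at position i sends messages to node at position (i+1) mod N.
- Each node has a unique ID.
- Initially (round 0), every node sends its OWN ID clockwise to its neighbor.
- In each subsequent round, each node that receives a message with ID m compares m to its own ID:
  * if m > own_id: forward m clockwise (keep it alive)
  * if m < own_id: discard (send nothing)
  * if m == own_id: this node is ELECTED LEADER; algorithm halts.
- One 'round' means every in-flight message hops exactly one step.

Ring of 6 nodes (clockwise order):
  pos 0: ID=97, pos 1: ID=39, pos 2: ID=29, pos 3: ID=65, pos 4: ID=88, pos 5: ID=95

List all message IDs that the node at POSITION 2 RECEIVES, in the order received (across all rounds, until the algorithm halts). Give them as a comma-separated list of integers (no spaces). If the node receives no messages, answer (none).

Round 1: pos1(id39) recv 97: fwd; pos2(id29) recv 39: fwd; pos3(id65) recv 29: drop; pos4(id88) recv 65: drop; pos5(id95) recv 88: drop; pos0(id97) recv 95: drop
Round 2: pos2(id29) recv 97: fwd; pos3(id65) recv 39: drop
Round 3: pos3(id65) recv 97: fwd
Round 4: pos4(id88) recv 97: fwd
Round 5: pos5(id95) recv 97: fwd
Round 6: pos0(id97) recv 97: ELECTED

Answer: 39,97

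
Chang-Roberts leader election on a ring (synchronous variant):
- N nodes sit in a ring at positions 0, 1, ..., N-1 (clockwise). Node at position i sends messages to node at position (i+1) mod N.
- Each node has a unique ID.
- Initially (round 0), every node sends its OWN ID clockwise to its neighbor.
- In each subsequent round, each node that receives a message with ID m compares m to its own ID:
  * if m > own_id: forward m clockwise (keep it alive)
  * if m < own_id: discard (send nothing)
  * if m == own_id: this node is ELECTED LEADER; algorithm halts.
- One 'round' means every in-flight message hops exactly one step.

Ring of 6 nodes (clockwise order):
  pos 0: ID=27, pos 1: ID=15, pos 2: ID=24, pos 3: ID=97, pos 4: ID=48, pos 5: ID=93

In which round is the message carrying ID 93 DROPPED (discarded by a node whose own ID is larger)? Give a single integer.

Round 1: pos1(id15) recv 27: fwd; pos2(id24) recv 15: drop; pos3(id97) recv 24: drop; pos4(id48) recv 97: fwd; pos5(id93) recv 48: drop; pos0(id27) recv 93: fwd
Round 2: pos2(id24) recv 27: fwd; pos5(id93) recv 97: fwd; pos1(id15) recv 93: fwd
Round 3: pos3(id97) recv 27: drop; pos0(id27) recv 97: fwd; pos2(id24) recv 93: fwd
Round 4: pos1(id15) recv 97: fwd; pos3(id97) recv 93: drop
Round 5: pos2(id24) recv 97: fwd
Round 6: pos3(id97) recv 97: ELECTED
Message ID 93 originates at pos 5; dropped at pos 3 in round 4

Answer: 4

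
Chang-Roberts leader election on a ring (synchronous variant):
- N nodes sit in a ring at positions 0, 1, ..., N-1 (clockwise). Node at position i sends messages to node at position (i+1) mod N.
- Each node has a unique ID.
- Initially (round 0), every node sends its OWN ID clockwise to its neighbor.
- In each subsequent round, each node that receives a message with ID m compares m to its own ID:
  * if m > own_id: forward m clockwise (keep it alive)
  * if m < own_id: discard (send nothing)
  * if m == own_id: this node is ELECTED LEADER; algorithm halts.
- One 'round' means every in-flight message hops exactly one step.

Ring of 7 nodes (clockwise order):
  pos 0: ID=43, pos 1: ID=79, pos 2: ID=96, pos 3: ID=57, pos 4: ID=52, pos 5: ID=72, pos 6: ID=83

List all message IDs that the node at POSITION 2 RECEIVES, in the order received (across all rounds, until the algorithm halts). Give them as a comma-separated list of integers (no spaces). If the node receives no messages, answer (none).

Answer: 79,83,96

Derivation:
Round 1: pos1(id79) recv 43: drop; pos2(id96) recv 79: drop; pos3(id57) recv 96: fwd; pos4(id52) recv 57: fwd; pos5(id72) recv 52: drop; pos6(id83) recv 72: drop; pos0(id43) recv 83: fwd
Round 2: pos4(id52) recv 96: fwd; pos5(id72) recv 57: drop; pos1(id79) recv 83: fwd
Round 3: pos5(id72) recv 96: fwd; pos2(id96) recv 83: drop
Round 4: pos6(id83) recv 96: fwd
Round 5: pos0(id43) recv 96: fwd
Round 6: pos1(id79) recv 96: fwd
Round 7: pos2(id96) recv 96: ELECTED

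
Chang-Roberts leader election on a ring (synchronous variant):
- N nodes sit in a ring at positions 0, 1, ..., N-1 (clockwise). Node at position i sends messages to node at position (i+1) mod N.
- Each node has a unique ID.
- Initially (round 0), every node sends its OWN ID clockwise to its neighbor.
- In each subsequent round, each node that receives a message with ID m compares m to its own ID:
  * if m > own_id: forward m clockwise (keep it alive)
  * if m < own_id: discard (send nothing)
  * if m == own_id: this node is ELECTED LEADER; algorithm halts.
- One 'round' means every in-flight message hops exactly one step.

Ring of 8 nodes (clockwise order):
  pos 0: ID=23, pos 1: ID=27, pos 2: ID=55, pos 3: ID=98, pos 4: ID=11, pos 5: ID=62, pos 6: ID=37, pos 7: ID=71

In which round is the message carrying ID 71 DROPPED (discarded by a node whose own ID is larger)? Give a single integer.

Answer: 4

Derivation:
Round 1: pos1(id27) recv 23: drop; pos2(id55) recv 27: drop; pos3(id98) recv 55: drop; pos4(id11) recv 98: fwd; pos5(id62) recv 11: drop; pos6(id37) recv 62: fwd; pos7(id71) recv 37: drop; pos0(id23) recv 71: fwd
Round 2: pos5(id62) recv 98: fwd; pos7(id71) recv 62: drop; pos1(id27) recv 71: fwd
Round 3: pos6(id37) recv 98: fwd; pos2(id55) recv 71: fwd
Round 4: pos7(id71) recv 98: fwd; pos3(id98) recv 71: drop
Round 5: pos0(id23) recv 98: fwd
Round 6: pos1(id27) recv 98: fwd
Round 7: pos2(id55) recv 98: fwd
Round 8: pos3(id98) recv 98: ELECTED
Message ID 71 originates at pos 7; dropped at pos 3 in round 4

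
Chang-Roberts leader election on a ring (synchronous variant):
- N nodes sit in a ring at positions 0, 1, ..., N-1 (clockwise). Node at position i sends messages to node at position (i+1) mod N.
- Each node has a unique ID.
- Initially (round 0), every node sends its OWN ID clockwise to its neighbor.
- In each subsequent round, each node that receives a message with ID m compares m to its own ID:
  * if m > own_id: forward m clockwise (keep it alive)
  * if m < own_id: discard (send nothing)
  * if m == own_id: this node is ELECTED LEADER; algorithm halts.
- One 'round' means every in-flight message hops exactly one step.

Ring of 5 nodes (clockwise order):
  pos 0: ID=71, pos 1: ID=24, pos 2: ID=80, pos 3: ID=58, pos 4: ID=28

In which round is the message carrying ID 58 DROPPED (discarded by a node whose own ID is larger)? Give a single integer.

Answer: 2

Derivation:
Round 1: pos1(id24) recv 71: fwd; pos2(id80) recv 24: drop; pos3(id58) recv 80: fwd; pos4(id28) recv 58: fwd; pos0(id71) recv 28: drop
Round 2: pos2(id80) recv 71: drop; pos4(id28) recv 80: fwd; pos0(id71) recv 58: drop
Round 3: pos0(id71) recv 80: fwd
Round 4: pos1(id24) recv 80: fwd
Round 5: pos2(id80) recv 80: ELECTED
Message ID 58 originates at pos 3; dropped at pos 0 in round 2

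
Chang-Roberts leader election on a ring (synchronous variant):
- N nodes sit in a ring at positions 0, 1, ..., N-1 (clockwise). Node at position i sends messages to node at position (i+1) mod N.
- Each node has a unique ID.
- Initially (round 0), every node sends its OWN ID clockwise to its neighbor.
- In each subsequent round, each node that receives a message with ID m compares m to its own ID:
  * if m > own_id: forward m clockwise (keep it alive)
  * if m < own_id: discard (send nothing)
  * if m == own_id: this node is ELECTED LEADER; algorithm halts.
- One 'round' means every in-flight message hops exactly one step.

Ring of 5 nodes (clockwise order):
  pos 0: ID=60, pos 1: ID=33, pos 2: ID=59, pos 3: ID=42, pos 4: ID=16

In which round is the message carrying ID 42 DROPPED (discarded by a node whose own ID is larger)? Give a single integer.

Answer: 2

Derivation:
Round 1: pos1(id33) recv 60: fwd; pos2(id59) recv 33: drop; pos3(id42) recv 59: fwd; pos4(id16) recv 42: fwd; pos0(id60) recv 16: drop
Round 2: pos2(id59) recv 60: fwd; pos4(id16) recv 59: fwd; pos0(id60) recv 42: drop
Round 3: pos3(id42) recv 60: fwd; pos0(id60) recv 59: drop
Round 4: pos4(id16) recv 60: fwd
Round 5: pos0(id60) recv 60: ELECTED
Message ID 42 originates at pos 3; dropped at pos 0 in round 2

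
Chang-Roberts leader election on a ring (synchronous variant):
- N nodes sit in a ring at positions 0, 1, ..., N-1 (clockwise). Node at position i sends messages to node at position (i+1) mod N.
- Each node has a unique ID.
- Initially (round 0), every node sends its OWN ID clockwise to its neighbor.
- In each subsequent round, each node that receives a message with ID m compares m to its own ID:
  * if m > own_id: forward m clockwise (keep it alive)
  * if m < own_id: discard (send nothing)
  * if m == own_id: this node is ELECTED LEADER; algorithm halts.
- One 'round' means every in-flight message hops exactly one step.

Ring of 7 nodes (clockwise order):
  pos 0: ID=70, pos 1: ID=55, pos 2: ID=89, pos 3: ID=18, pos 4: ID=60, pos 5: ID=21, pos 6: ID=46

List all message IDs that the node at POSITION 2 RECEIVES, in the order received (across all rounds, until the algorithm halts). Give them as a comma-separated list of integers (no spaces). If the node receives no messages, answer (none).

Answer: 55,70,89

Derivation:
Round 1: pos1(id55) recv 70: fwd; pos2(id89) recv 55: drop; pos3(id18) recv 89: fwd; pos4(id60) recv 18: drop; pos5(id21) recv 60: fwd; pos6(id46) recv 21: drop; pos0(id70) recv 46: drop
Round 2: pos2(id89) recv 70: drop; pos4(id60) recv 89: fwd; pos6(id46) recv 60: fwd
Round 3: pos5(id21) recv 89: fwd; pos0(id70) recv 60: drop
Round 4: pos6(id46) recv 89: fwd
Round 5: pos0(id70) recv 89: fwd
Round 6: pos1(id55) recv 89: fwd
Round 7: pos2(id89) recv 89: ELECTED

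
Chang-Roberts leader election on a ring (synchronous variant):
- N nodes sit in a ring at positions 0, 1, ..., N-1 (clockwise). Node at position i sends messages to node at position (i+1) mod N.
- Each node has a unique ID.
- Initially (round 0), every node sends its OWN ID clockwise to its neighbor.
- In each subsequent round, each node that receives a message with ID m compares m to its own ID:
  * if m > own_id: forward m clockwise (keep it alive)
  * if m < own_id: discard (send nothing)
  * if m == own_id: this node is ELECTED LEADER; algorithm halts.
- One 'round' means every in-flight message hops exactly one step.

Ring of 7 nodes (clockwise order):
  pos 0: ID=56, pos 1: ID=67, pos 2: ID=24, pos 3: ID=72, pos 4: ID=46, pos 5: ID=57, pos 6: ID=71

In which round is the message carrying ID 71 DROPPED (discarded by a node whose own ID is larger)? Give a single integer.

Round 1: pos1(id67) recv 56: drop; pos2(id24) recv 67: fwd; pos3(id72) recv 24: drop; pos4(id46) recv 72: fwd; pos5(id57) recv 46: drop; pos6(id71) recv 57: drop; pos0(id56) recv 71: fwd
Round 2: pos3(id72) recv 67: drop; pos5(id57) recv 72: fwd; pos1(id67) recv 71: fwd
Round 3: pos6(id71) recv 72: fwd; pos2(id24) recv 71: fwd
Round 4: pos0(id56) recv 72: fwd; pos3(id72) recv 71: drop
Round 5: pos1(id67) recv 72: fwd
Round 6: pos2(id24) recv 72: fwd
Round 7: pos3(id72) recv 72: ELECTED
Message ID 71 originates at pos 6; dropped at pos 3 in round 4

Answer: 4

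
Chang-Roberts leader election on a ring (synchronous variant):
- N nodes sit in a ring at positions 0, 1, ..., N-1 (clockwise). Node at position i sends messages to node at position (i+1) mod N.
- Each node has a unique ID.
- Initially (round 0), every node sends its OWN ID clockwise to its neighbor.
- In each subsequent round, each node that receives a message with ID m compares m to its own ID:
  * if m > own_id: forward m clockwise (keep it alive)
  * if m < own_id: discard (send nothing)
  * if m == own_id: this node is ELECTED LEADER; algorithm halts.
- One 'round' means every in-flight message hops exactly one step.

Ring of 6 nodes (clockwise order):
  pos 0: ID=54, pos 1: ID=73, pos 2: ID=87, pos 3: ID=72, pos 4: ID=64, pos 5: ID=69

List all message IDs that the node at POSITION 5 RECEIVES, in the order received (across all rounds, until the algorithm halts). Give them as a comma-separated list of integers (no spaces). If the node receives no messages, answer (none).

Round 1: pos1(id73) recv 54: drop; pos2(id87) recv 73: drop; pos3(id72) recv 87: fwd; pos4(id64) recv 72: fwd; pos5(id69) recv 64: drop; pos0(id54) recv 69: fwd
Round 2: pos4(id64) recv 87: fwd; pos5(id69) recv 72: fwd; pos1(id73) recv 69: drop
Round 3: pos5(id69) recv 87: fwd; pos0(id54) recv 72: fwd
Round 4: pos0(id54) recv 87: fwd; pos1(id73) recv 72: drop
Round 5: pos1(id73) recv 87: fwd
Round 6: pos2(id87) recv 87: ELECTED

Answer: 64,72,87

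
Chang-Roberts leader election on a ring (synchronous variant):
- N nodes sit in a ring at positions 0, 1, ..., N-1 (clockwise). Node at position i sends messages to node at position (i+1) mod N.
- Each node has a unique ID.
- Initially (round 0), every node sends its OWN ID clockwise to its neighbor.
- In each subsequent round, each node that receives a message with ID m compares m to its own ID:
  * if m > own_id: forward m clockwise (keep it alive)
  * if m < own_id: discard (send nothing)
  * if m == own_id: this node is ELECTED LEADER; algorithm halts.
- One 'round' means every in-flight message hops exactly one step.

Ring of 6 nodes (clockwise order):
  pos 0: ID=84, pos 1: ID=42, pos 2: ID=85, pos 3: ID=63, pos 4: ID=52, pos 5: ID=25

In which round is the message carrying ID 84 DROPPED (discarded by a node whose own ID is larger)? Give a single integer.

Round 1: pos1(id42) recv 84: fwd; pos2(id85) recv 42: drop; pos3(id63) recv 85: fwd; pos4(id52) recv 63: fwd; pos5(id25) recv 52: fwd; pos0(id84) recv 25: drop
Round 2: pos2(id85) recv 84: drop; pos4(id52) recv 85: fwd; pos5(id25) recv 63: fwd; pos0(id84) recv 52: drop
Round 3: pos5(id25) recv 85: fwd; pos0(id84) recv 63: drop
Round 4: pos0(id84) recv 85: fwd
Round 5: pos1(id42) recv 85: fwd
Round 6: pos2(id85) recv 85: ELECTED
Message ID 84 originates at pos 0; dropped at pos 2 in round 2

Answer: 2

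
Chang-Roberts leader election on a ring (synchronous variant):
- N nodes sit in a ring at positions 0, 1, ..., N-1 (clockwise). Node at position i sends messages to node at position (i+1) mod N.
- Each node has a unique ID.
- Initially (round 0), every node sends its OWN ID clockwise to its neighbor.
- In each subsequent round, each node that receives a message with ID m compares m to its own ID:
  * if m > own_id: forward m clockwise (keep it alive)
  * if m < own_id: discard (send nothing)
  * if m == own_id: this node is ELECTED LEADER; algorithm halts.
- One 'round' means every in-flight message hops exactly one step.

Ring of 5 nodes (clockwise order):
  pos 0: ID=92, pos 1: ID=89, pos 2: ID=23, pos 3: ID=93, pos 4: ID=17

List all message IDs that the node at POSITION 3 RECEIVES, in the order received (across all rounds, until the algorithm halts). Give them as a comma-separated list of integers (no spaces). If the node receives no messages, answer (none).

Answer: 23,89,92,93

Derivation:
Round 1: pos1(id89) recv 92: fwd; pos2(id23) recv 89: fwd; pos3(id93) recv 23: drop; pos4(id17) recv 93: fwd; pos0(id92) recv 17: drop
Round 2: pos2(id23) recv 92: fwd; pos3(id93) recv 89: drop; pos0(id92) recv 93: fwd
Round 3: pos3(id93) recv 92: drop; pos1(id89) recv 93: fwd
Round 4: pos2(id23) recv 93: fwd
Round 5: pos3(id93) recv 93: ELECTED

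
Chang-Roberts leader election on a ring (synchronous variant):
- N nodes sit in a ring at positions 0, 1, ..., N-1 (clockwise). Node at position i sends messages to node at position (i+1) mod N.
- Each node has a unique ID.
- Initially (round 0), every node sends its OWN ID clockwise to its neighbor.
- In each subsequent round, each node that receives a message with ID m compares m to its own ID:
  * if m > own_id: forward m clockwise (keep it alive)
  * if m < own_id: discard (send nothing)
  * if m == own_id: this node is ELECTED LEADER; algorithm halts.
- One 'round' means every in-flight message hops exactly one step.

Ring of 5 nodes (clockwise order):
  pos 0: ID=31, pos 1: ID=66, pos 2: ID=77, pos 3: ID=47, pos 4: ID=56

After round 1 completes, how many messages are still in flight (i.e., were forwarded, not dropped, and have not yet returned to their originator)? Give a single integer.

Round 1: pos1(id66) recv 31: drop; pos2(id77) recv 66: drop; pos3(id47) recv 77: fwd; pos4(id56) recv 47: drop; pos0(id31) recv 56: fwd
After round 1: 2 messages still in flight

Answer: 2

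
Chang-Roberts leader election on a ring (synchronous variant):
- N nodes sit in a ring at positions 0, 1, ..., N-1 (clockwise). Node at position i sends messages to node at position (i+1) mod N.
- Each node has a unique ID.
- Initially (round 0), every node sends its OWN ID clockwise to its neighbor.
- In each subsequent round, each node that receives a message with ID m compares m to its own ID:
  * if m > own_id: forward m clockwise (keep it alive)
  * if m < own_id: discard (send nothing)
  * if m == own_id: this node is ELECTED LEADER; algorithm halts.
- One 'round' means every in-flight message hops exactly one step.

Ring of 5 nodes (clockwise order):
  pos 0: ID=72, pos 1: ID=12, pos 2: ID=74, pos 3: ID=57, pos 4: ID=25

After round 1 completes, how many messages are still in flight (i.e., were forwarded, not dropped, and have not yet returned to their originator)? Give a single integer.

Answer: 3

Derivation:
Round 1: pos1(id12) recv 72: fwd; pos2(id74) recv 12: drop; pos3(id57) recv 74: fwd; pos4(id25) recv 57: fwd; pos0(id72) recv 25: drop
After round 1: 3 messages still in flight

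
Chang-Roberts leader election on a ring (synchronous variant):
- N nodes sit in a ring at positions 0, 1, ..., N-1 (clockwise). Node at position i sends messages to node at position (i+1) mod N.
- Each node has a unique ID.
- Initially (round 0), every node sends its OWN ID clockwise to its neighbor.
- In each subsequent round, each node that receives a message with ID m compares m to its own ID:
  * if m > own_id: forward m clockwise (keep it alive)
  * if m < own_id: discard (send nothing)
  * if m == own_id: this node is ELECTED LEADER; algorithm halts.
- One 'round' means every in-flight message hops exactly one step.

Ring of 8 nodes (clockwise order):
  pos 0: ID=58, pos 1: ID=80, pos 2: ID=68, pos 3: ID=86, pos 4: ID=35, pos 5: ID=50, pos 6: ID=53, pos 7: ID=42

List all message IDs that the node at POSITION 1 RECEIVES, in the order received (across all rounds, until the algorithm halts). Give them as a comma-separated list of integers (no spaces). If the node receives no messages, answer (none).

Answer: 58,86

Derivation:
Round 1: pos1(id80) recv 58: drop; pos2(id68) recv 80: fwd; pos3(id86) recv 68: drop; pos4(id35) recv 86: fwd; pos5(id50) recv 35: drop; pos6(id53) recv 50: drop; pos7(id42) recv 53: fwd; pos0(id58) recv 42: drop
Round 2: pos3(id86) recv 80: drop; pos5(id50) recv 86: fwd; pos0(id58) recv 53: drop
Round 3: pos6(id53) recv 86: fwd
Round 4: pos7(id42) recv 86: fwd
Round 5: pos0(id58) recv 86: fwd
Round 6: pos1(id80) recv 86: fwd
Round 7: pos2(id68) recv 86: fwd
Round 8: pos3(id86) recv 86: ELECTED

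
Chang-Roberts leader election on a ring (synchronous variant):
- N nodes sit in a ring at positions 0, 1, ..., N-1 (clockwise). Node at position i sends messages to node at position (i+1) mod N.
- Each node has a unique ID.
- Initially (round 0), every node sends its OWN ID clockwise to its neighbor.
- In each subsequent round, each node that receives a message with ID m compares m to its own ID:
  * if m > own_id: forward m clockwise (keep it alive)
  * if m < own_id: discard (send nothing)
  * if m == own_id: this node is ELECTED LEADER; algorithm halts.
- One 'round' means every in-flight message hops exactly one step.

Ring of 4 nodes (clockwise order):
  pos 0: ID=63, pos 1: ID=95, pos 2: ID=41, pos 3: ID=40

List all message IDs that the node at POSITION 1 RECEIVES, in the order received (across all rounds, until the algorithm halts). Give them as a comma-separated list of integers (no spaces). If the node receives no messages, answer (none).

Round 1: pos1(id95) recv 63: drop; pos2(id41) recv 95: fwd; pos3(id40) recv 41: fwd; pos0(id63) recv 40: drop
Round 2: pos3(id40) recv 95: fwd; pos0(id63) recv 41: drop
Round 3: pos0(id63) recv 95: fwd
Round 4: pos1(id95) recv 95: ELECTED

Answer: 63,95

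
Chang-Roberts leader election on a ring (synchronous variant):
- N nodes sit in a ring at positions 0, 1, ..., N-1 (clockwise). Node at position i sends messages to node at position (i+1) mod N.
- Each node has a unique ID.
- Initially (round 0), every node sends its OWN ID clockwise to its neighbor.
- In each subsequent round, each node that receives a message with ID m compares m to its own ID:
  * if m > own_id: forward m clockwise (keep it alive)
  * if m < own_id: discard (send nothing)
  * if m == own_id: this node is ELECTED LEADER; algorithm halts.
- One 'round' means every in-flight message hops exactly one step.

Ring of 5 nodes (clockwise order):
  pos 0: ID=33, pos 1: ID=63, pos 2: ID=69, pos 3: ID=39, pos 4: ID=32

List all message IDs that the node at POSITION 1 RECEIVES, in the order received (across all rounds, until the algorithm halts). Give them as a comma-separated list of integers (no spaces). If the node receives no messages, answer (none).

Answer: 33,39,69

Derivation:
Round 1: pos1(id63) recv 33: drop; pos2(id69) recv 63: drop; pos3(id39) recv 69: fwd; pos4(id32) recv 39: fwd; pos0(id33) recv 32: drop
Round 2: pos4(id32) recv 69: fwd; pos0(id33) recv 39: fwd
Round 3: pos0(id33) recv 69: fwd; pos1(id63) recv 39: drop
Round 4: pos1(id63) recv 69: fwd
Round 5: pos2(id69) recv 69: ELECTED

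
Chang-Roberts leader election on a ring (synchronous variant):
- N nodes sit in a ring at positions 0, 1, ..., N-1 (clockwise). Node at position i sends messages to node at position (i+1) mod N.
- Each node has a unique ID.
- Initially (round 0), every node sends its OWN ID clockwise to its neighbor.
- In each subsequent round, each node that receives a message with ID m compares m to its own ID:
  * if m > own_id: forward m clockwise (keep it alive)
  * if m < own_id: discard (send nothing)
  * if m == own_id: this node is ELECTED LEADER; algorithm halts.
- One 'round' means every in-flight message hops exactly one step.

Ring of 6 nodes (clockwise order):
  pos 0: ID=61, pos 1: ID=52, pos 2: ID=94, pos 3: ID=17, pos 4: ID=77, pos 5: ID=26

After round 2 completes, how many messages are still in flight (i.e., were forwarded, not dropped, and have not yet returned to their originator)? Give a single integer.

Round 1: pos1(id52) recv 61: fwd; pos2(id94) recv 52: drop; pos3(id17) recv 94: fwd; pos4(id77) recv 17: drop; pos5(id26) recv 77: fwd; pos0(id61) recv 26: drop
Round 2: pos2(id94) recv 61: drop; pos4(id77) recv 94: fwd; pos0(id61) recv 77: fwd
After round 2: 2 messages still in flight

Answer: 2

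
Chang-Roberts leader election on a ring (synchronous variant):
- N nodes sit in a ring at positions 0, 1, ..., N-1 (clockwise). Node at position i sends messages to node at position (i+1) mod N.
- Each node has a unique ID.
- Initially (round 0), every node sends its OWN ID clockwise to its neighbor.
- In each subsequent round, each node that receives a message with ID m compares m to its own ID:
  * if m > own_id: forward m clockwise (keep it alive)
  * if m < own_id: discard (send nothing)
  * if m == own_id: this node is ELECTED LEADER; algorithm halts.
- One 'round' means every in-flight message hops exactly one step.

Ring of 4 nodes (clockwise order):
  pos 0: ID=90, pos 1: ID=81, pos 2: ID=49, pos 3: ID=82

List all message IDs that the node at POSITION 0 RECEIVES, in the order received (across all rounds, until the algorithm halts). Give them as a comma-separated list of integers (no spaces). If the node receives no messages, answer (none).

Answer: 82,90

Derivation:
Round 1: pos1(id81) recv 90: fwd; pos2(id49) recv 81: fwd; pos3(id82) recv 49: drop; pos0(id90) recv 82: drop
Round 2: pos2(id49) recv 90: fwd; pos3(id82) recv 81: drop
Round 3: pos3(id82) recv 90: fwd
Round 4: pos0(id90) recv 90: ELECTED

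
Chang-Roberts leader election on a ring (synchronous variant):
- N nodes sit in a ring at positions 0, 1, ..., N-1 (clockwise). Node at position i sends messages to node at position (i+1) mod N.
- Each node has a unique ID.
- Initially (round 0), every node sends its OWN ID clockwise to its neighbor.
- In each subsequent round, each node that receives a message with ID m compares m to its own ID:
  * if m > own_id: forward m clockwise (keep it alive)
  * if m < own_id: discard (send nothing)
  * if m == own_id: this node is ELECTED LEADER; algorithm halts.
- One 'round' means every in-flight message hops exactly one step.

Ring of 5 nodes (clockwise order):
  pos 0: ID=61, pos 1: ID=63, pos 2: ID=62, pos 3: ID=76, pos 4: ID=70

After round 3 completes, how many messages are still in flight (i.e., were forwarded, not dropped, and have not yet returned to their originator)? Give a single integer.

Answer: 2

Derivation:
Round 1: pos1(id63) recv 61: drop; pos2(id62) recv 63: fwd; pos3(id76) recv 62: drop; pos4(id70) recv 76: fwd; pos0(id61) recv 70: fwd
Round 2: pos3(id76) recv 63: drop; pos0(id61) recv 76: fwd; pos1(id63) recv 70: fwd
Round 3: pos1(id63) recv 76: fwd; pos2(id62) recv 70: fwd
After round 3: 2 messages still in flight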